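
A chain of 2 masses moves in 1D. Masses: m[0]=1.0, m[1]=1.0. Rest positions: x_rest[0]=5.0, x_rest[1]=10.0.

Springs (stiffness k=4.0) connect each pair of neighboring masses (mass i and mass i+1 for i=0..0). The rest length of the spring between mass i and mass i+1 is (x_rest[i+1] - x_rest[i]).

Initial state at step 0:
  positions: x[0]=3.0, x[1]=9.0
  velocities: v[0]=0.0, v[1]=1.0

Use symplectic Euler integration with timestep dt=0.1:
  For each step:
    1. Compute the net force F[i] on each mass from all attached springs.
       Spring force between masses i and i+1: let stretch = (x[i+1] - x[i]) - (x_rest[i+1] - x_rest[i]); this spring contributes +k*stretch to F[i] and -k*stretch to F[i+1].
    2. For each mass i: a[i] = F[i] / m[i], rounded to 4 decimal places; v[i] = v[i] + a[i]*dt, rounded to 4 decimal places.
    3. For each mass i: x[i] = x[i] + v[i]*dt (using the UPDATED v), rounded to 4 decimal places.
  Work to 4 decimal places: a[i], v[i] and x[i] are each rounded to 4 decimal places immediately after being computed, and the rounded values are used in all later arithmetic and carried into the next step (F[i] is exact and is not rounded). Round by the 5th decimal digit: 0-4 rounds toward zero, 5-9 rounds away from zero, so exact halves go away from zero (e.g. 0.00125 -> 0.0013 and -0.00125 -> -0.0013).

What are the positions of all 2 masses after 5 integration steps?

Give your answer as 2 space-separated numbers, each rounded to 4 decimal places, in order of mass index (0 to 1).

Answer: 3.5685 8.9316

Derivation:
Step 0: x=[3.0000 9.0000] v=[0.0000 1.0000]
Step 1: x=[3.0400 9.0600] v=[0.4000 0.6000]
Step 2: x=[3.1208 9.0792] v=[0.8080 0.1920]
Step 3: x=[3.2399 9.0601] v=[1.1914 -0.1914]
Step 4: x=[3.3919 9.0082] v=[1.5195 -0.5195]
Step 5: x=[3.5685 8.9316] v=[1.7660 -0.7660]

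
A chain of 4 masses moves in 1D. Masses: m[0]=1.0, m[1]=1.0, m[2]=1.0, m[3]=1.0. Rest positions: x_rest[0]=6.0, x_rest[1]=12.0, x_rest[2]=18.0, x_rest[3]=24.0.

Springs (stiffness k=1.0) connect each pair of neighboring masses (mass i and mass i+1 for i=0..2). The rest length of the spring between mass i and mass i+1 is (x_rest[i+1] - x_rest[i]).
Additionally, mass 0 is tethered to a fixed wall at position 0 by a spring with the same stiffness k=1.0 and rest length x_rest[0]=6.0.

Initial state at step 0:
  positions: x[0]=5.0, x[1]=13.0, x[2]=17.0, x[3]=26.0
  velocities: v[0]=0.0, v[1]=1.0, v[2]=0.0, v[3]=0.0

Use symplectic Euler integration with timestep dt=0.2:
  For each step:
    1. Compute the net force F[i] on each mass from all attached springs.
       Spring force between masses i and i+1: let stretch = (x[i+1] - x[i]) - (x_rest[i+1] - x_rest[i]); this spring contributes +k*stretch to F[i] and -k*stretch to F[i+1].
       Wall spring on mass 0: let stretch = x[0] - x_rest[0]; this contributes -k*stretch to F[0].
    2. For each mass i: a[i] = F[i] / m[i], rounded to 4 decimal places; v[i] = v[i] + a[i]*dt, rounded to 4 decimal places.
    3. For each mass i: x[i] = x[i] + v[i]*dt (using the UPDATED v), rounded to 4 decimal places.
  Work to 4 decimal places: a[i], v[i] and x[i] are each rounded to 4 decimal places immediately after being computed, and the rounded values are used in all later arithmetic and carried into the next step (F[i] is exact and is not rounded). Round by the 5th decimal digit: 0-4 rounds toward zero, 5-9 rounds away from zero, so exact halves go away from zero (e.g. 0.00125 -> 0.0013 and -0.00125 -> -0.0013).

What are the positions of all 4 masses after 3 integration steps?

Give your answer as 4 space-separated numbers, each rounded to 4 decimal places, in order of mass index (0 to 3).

Answer: 5.6730 12.7021 18.0984 25.3427

Derivation:
Step 0: x=[5.0000 13.0000 17.0000 26.0000] v=[0.0000 1.0000 0.0000 0.0000]
Step 1: x=[5.1200 13.0400 17.2000 25.8800] v=[0.6000 0.2000 1.0000 -0.6000]
Step 2: x=[5.3520 12.9296 17.5808 25.6528] v=[1.1600 -0.5520 1.9040 -1.1360]
Step 3: x=[5.6730 12.7021 18.0984 25.3427] v=[1.6051 -1.1373 2.5882 -1.5504]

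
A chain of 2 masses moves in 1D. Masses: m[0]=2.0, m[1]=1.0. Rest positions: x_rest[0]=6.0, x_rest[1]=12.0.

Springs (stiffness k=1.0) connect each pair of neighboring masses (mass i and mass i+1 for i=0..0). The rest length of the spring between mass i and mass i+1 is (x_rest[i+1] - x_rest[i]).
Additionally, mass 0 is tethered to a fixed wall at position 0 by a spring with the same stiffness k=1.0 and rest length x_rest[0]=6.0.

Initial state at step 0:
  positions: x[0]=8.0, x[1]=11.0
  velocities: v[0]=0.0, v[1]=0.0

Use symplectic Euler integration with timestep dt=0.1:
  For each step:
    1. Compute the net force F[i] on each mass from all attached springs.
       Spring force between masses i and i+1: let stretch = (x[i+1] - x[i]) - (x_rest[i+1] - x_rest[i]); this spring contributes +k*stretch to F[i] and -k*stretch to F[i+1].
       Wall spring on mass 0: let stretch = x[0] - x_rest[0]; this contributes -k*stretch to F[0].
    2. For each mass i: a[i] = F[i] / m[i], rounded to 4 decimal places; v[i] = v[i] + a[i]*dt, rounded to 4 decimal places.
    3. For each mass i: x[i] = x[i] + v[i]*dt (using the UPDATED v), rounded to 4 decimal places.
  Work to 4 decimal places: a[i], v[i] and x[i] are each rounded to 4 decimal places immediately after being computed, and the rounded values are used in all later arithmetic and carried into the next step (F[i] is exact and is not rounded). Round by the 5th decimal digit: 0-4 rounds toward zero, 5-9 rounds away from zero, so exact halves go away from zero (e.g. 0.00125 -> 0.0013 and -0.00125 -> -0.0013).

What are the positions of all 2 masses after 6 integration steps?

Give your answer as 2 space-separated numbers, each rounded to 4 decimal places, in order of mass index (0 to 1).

Step 0: x=[8.0000 11.0000] v=[0.0000 0.0000]
Step 1: x=[7.9750 11.0300] v=[-0.2500 0.3000]
Step 2: x=[7.9254 11.0895] v=[-0.4960 0.5945]
Step 3: x=[7.8520 11.1773] v=[-0.7341 0.8781]
Step 4: x=[7.7560 11.2919] v=[-0.9604 1.1456]
Step 5: x=[7.6389 11.4311] v=[-1.1714 1.3920]
Step 6: x=[7.5025 11.5924] v=[-1.3637 1.6128]

Answer: 7.5025 11.5924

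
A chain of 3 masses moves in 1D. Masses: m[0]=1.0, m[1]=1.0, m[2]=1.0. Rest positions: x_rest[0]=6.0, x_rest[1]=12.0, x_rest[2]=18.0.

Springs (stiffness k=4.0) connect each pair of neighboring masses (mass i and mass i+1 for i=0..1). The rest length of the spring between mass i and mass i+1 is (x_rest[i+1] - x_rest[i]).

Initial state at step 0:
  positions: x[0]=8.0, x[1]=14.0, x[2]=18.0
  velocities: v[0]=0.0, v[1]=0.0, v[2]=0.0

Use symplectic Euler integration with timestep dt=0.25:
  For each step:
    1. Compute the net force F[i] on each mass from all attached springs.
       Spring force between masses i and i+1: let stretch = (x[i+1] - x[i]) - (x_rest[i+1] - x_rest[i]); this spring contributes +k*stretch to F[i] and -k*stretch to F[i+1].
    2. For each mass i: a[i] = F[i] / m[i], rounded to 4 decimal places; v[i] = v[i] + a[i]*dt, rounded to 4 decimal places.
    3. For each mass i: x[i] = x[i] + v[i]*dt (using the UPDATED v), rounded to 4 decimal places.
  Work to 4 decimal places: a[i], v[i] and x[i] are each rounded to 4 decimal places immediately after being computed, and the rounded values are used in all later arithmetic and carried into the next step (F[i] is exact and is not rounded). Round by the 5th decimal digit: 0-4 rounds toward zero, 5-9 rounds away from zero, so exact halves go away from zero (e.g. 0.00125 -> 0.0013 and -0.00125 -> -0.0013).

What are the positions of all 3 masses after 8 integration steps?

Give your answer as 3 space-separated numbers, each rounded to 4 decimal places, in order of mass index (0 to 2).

Answer: 6.8271 13.5097 19.6634

Derivation:
Step 0: x=[8.0000 14.0000 18.0000] v=[0.0000 0.0000 0.0000]
Step 1: x=[8.0000 13.5000 18.5000] v=[0.0000 -2.0000 2.0000]
Step 2: x=[7.8750 12.8750 19.2500] v=[-0.5000 -2.5000 3.0000]
Step 3: x=[7.5000 12.5938 19.9063] v=[-1.5000 -1.1250 2.6250]
Step 4: x=[6.8985 12.8672 20.2344] v=[-2.4062 1.0937 1.3125]
Step 5: x=[6.2891 13.4903 20.2207] v=[-2.4375 2.4922 -0.0547]
Step 6: x=[5.9800 13.9957 20.0244] v=[-1.2363 2.0214 -0.7851]
Step 7: x=[6.1749 14.0043 19.8210] v=[0.7794 0.0344 -0.8138]
Step 8: x=[6.8271 13.5097 19.6634] v=[2.6088 -1.9783 -0.6305]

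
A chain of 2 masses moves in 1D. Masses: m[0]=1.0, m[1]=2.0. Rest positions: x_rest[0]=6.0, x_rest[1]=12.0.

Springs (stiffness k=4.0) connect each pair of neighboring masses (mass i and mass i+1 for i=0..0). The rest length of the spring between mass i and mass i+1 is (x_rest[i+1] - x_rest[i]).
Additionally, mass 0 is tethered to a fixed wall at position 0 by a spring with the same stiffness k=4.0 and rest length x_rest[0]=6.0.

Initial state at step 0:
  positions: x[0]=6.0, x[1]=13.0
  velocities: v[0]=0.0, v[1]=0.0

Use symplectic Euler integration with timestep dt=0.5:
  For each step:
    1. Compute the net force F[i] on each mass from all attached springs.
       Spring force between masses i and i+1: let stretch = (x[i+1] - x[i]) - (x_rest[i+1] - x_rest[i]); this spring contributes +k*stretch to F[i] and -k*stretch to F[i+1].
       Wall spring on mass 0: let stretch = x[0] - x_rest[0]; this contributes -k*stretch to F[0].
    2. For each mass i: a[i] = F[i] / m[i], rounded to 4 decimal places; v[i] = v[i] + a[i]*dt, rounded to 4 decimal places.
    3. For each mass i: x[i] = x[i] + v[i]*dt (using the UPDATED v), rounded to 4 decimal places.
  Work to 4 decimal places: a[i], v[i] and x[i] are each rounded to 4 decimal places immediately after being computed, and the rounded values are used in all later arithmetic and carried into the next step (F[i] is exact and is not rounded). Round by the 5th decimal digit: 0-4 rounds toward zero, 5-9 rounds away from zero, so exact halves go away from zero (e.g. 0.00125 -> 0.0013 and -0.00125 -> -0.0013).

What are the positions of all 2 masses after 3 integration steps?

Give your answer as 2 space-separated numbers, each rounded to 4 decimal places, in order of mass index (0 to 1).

Answer: 5.2500 12.1250

Derivation:
Step 0: x=[6.0000 13.0000] v=[0.0000 0.0000]
Step 1: x=[7.0000 12.5000] v=[2.0000 -1.0000]
Step 2: x=[6.5000 12.2500] v=[-1.0000 -0.5000]
Step 3: x=[5.2500 12.1250] v=[-2.5000 -0.2500]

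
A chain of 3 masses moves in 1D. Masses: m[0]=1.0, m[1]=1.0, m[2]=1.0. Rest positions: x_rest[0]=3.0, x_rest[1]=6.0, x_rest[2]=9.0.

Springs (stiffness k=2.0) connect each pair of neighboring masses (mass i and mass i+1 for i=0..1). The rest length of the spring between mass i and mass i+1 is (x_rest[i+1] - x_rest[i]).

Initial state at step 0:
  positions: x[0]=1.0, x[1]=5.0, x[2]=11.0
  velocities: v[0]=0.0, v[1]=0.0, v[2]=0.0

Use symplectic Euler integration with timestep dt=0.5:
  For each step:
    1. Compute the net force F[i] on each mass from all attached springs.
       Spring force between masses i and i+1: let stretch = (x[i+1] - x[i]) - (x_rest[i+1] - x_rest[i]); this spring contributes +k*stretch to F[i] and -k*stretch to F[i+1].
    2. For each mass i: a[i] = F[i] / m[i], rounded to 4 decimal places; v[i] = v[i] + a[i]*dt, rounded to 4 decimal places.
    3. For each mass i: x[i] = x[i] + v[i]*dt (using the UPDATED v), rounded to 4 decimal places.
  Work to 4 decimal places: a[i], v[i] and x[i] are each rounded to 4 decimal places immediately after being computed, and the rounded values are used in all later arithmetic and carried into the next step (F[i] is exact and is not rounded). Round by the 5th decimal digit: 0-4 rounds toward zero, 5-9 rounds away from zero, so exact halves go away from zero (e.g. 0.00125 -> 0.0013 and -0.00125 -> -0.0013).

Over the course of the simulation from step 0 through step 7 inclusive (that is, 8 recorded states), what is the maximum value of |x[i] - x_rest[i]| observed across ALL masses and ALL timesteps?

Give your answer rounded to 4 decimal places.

Answer: 2.1875

Derivation:
Step 0: x=[1.0000 5.0000 11.0000] v=[0.0000 0.0000 0.0000]
Step 1: x=[1.5000 6.0000 9.5000] v=[1.0000 2.0000 -3.0000]
Step 2: x=[2.7500 6.5000 7.7500] v=[2.5000 1.0000 -3.5000]
Step 3: x=[4.3750 5.7500 6.8750] v=[3.2500 -1.5000 -1.7500]
Step 4: x=[5.1875 4.8750 6.9375] v=[1.6250 -1.7500 0.1250]
Step 5: x=[4.3438 5.1875 7.4688] v=[-1.6875 0.6250 1.0625]
Step 6: x=[2.4219 6.2188 8.3594] v=[-3.8438 2.0626 1.7812]
Step 7: x=[0.8985 6.4220 9.6797] v=[-3.0469 0.4063 2.6406]
Max displacement = 2.1875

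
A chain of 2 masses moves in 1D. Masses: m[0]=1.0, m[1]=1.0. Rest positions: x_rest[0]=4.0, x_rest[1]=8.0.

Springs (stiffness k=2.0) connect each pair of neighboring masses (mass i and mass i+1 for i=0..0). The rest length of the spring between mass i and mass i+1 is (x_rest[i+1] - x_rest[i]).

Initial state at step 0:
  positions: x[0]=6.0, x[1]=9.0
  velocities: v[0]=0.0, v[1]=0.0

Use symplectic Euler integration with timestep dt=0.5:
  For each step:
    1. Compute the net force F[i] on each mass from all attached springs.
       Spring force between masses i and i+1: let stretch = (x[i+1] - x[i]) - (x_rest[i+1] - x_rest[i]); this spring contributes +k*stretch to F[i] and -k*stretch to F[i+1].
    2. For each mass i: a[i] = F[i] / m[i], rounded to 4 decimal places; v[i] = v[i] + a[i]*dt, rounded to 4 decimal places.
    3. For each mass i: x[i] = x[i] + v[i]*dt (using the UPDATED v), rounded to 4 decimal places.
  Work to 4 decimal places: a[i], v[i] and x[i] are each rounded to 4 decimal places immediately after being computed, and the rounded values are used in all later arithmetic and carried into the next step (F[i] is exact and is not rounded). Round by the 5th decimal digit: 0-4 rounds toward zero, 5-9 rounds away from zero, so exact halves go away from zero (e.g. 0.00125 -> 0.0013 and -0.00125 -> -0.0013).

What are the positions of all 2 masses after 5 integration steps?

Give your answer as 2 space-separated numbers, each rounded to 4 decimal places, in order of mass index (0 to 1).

Answer: 6.0000 9.0000

Derivation:
Step 0: x=[6.0000 9.0000] v=[0.0000 0.0000]
Step 1: x=[5.5000 9.5000] v=[-1.0000 1.0000]
Step 2: x=[5.0000 10.0000] v=[-1.0000 1.0000]
Step 3: x=[5.0000 10.0000] v=[0.0000 0.0000]
Step 4: x=[5.5000 9.5000] v=[1.0000 -1.0000]
Step 5: x=[6.0000 9.0000] v=[1.0000 -1.0000]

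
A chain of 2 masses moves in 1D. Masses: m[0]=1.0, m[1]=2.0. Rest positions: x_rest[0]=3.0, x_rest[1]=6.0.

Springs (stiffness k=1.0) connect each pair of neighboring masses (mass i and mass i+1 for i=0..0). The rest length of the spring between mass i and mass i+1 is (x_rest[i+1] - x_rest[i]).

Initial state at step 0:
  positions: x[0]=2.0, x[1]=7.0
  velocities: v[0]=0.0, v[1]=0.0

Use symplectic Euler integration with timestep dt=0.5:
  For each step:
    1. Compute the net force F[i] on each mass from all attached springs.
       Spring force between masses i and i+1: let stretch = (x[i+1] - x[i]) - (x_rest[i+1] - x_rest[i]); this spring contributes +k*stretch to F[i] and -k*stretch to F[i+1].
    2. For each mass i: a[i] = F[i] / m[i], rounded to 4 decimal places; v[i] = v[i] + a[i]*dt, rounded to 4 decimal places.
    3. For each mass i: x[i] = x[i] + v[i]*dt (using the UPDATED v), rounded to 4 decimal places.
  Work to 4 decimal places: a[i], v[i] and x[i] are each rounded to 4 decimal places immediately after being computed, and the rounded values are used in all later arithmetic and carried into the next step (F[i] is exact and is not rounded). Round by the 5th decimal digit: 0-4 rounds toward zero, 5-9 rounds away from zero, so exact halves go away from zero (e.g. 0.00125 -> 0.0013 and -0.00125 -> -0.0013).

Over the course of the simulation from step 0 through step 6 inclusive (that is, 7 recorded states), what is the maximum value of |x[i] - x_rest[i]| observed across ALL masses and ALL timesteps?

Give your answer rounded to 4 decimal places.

Answer: 1.6790

Derivation:
Step 0: x=[2.0000 7.0000] v=[0.0000 0.0000]
Step 1: x=[2.5000 6.7500] v=[1.0000 -0.5000]
Step 2: x=[3.3125 6.3438] v=[1.6250 -0.8125]
Step 3: x=[4.1329 5.9336] v=[1.6407 -0.8204]
Step 4: x=[4.6535 5.6733] v=[1.0411 -0.5206]
Step 5: x=[4.6790 5.6605] v=[0.0510 -0.0256]
Step 6: x=[4.1999 5.9001] v=[-0.9583 0.4791]
Max displacement = 1.6790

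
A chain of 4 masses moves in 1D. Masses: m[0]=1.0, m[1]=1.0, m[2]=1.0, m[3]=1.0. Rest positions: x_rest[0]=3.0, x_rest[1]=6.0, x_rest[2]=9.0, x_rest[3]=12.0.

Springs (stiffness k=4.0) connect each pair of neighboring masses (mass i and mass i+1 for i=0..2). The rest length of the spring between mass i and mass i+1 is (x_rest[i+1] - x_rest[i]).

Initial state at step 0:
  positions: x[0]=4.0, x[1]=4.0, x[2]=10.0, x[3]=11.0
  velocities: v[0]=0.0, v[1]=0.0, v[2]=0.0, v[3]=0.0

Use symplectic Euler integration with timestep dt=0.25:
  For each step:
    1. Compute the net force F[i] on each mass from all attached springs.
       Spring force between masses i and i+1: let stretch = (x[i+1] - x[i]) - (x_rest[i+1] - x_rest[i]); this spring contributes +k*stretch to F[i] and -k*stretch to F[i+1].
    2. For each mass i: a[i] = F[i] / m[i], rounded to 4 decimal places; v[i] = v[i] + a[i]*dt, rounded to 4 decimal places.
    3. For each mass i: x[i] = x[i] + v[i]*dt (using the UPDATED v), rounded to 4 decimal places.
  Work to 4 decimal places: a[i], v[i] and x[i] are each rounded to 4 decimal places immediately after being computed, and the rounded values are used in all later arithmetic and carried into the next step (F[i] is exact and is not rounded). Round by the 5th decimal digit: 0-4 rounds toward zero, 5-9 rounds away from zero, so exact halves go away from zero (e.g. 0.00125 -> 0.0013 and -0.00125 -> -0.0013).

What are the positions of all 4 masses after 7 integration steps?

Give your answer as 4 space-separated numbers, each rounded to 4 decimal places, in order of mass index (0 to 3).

Step 0: x=[4.0000 4.0000 10.0000 11.0000] v=[0.0000 0.0000 0.0000 0.0000]
Step 1: x=[3.2500 5.5000 8.7500 11.5000] v=[-3.0000 6.0000 -5.0000 2.0000]
Step 2: x=[2.3125 7.2500 7.3750 12.0625] v=[-3.7500 7.0000 -5.5000 2.2500]
Step 3: x=[1.8594 7.7969 7.1406 12.2031] v=[-1.8125 2.1875 -0.9375 0.5625]
Step 4: x=[2.1407 6.6953 8.3359 11.8281] v=[1.1250 -4.4063 4.7813 -1.5000]
Step 5: x=[2.8106 4.8652 9.9941 11.3301] v=[2.6796 -7.3203 6.6329 -1.9922]
Step 6: x=[3.2442 3.8037 10.7041 11.2481] v=[1.7342 -4.2460 2.8400 -0.3282]
Step 7: x=[3.0676 4.3274 9.8250 11.7801] v=[-0.7063 2.0949 -3.5164 2.1278]

Answer: 3.0676 4.3274 9.8250 11.7801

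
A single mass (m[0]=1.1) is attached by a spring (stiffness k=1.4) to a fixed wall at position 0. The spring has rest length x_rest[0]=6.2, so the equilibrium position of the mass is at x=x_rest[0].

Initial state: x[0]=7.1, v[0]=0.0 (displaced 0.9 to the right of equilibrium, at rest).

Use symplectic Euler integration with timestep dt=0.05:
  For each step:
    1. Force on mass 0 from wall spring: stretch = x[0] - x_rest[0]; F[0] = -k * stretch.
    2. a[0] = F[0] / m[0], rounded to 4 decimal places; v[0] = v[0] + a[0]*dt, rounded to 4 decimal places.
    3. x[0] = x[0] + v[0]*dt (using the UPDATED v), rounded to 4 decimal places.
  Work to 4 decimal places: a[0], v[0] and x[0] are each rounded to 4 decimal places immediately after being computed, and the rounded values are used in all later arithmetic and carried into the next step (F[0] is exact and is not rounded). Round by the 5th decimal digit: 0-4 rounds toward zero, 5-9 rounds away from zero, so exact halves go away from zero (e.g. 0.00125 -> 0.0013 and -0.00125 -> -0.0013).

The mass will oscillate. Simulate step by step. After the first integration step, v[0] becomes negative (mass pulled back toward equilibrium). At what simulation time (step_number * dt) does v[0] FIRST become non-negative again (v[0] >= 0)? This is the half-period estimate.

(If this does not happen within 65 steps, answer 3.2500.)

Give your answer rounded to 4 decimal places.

Answer: 2.8000

Derivation:
Step 0: x=[7.1000] v=[0.0000]
Step 1: x=[7.0971] v=[-0.0573]
Step 2: x=[7.0914] v=[-0.1144]
Step 3: x=[7.0828] v=[-0.1711]
Step 4: x=[7.0714] v=[-0.2273]
Step 5: x=[7.0573] v=[-0.2828]
Step 6: x=[7.0404] v=[-0.3374]
Step 7: x=[7.0209] v=[-0.3909]
Step 8: x=[6.9987] v=[-0.4431]
Step 9: x=[6.9740] v=[-0.4939]
Step 10: x=[6.9468] v=[-0.5432]
Step 11: x=[6.9173] v=[-0.5907]
Step 12: x=[6.8855] v=[-0.6363]
Step 13: x=[6.8515] v=[-0.6799]
Step 14: x=[6.8154] v=[-0.7214]
Step 15: x=[6.7774] v=[-0.7606]
Step 16: x=[6.7375] v=[-0.7973]
Step 17: x=[6.6959] v=[-0.8315]
Step 18: x=[6.6527] v=[-0.8631]
Step 19: x=[6.6081] v=[-0.8919]
Step 20: x=[6.5622] v=[-0.9179]
Step 21: x=[6.5152] v=[-0.9410]
Step 22: x=[6.4671] v=[-0.9611]
Step 23: x=[6.4182] v=[-0.9781]
Step 24: x=[6.3686] v=[-0.9920]
Step 25: x=[6.3185] v=[-1.0027]
Step 26: x=[6.2680] v=[-1.0102]
Step 27: x=[6.2173] v=[-1.0145]
Step 28: x=[6.1665] v=[-1.0156]
Step 29: x=[6.1158] v=[-1.0135]
Step 30: x=[6.0654] v=[-1.0081]
Step 31: x=[6.0154] v=[-0.9995]
Step 32: x=[5.9660] v=[-0.9878]
Step 33: x=[5.9174] v=[-0.9729]
Step 34: x=[5.8697] v=[-0.9549]
Step 35: x=[5.8230] v=[-0.9339]
Step 36: x=[5.7775] v=[-0.9099]
Step 37: x=[5.7334] v=[-0.8830]
Step 38: x=[5.6907] v=[-0.8533]
Step 39: x=[5.6497] v=[-0.8209]
Step 40: x=[5.6104] v=[-0.7859]
Step 41: x=[5.5730] v=[-0.7484]
Step 42: x=[5.5376] v=[-0.7085]
Step 43: x=[5.5043] v=[-0.6663]
Step 44: x=[5.4732] v=[-0.6220]
Step 45: x=[5.4444] v=[-0.5758]
Step 46: x=[5.4180] v=[-0.5277]
Step 47: x=[5.3941] v=[-0.4779]
Step 48: x=[5.3728] v=[-0.4266]
Step 49: x=[5.3541] v=[-0.3740]
Step 50: x=[5.3381] v=[-0.3202]
Step 51: x=[5.3248] v=[-0.2654]
Step 52: x=[5.3143] v=[-0.2097]
Step 53: x=[5.3066] v=[-0.1533]
Step 54: x=[5.3018] v=[-0.0964]
Step 55: x=[5.2998] v=[-0.0392]
Step 56: x=[5.3007] v=[0.0181]
First v>=0 after going negative at step 56, time=2.8000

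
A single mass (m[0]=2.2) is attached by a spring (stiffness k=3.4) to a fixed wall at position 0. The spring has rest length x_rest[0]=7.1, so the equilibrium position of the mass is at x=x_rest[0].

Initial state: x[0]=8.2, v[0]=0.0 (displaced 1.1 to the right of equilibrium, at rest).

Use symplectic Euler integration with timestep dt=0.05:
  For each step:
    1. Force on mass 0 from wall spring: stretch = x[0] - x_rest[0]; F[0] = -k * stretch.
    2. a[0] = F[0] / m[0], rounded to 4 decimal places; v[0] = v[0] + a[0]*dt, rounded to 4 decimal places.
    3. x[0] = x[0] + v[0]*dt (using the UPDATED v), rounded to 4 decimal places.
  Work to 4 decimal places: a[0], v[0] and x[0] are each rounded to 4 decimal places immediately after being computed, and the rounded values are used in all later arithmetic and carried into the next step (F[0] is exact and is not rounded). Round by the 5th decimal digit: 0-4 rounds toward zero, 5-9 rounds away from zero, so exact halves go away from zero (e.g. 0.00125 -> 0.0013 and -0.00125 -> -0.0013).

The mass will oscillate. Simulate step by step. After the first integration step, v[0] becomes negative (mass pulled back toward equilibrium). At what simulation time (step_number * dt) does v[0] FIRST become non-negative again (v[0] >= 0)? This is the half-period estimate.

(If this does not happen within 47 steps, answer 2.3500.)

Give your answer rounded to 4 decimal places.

Answer: 2.3500

Derivation:
Step 0: x=[8.2000] v=[0.0000]
Step 1: x=[8.1958] v=[-0.0850]
Step 2: x=[8.1873] v=[-0.1697]
Step 3: x=[8.1746] v=[-0.2537]
Step 4: x=[8.1578] v=[-0.3367]
Step 5: x=[8.1369] v=[-0.4184]
Step 6: x=[8.1120] v=[-0.4985]
Step 7: x=[8.0832] v=[-0.5767]
Step 8: x=[8.0506] v=[-0.6527]
Step 9: x=[8.0143] v=[-0.7262]
Step 10: x=[7.9745] v=[-0.7969]
Step 11: x=[7.9313] v=[-0.8645]
Step 12: x=[7.8849] v=[-0.9287]
Step 13: x=[7.8354] v=[-0.9894]
Step 14: x=[7.7831] v=[-1.0462]
Step 15: x=[7.7282] v=[-1.0990]
Step 16: x=[7.6708] v=[-1.1475]
Step 17: x=[7.6112] v=[-1.1916]
Step 18: x=[7.5496] v=[-1.2311]
Step 19: x=[7.4863] v=[-1.2658]
Step 20: x=[7.4215] v=[-1.2957]
Step 21: x=[7.3555] v=[-1.3205]
Step 22: x=[7.2885] v=[-1.3402]
Step 23: x=[7.2208] v=[-1.3548]
Step 24: x=[7.1526] v=[-1.3641]
Step 25: x=[7.0842] v=[-1.3682]
Step 26: x=[7.0159] v=[-1.3670]
Step 27: x=[6.9479] v=[-1.3605]
Step 28: x=[6.8805] v=[-1.3487]
Step 29: x=[6.8139] v=[-1.3317]
Step 30: x=[6.7484] v=[-1.3096]
Step 31: x=[6.6843] v=[-1.2824]
Step 32: x=[6.6218] v=[-1.2503]
Step 33: x=[6.5611] v=[-1.2134]
Step 34: x=[6.5025] v=[-1.1718]
Step 35: x=[6.4462] v=[-1.1256]
Step 36: x=[6.3924] v=[-1.0751]
Step 37: x=[6.3414] v=[-1.0204]
Step 38: x=[6.2933] v=[-0.9618]
Step 39: x=[6.2483] v=[-0.8995]
Step 40: x=[6.2066] v=[-0.8337]
Step 41: x=[6.1684] v=[-0.7647]
Step 42: x=[6.1338] v=[-0.6927]
Step 43: x=[6.1029] v=[-0.6180]
Step 44: x=[6.0759] v=[-0.5410]
Step 45: x=[6.0528] v=[-0.4619]
Step 46: x=[6.0338] v=[-0.3810]
Step 47: x=[6.0189] v=[-0.2986]
v[0] did not become non-negative within 47 steps; using fallback time=2.3500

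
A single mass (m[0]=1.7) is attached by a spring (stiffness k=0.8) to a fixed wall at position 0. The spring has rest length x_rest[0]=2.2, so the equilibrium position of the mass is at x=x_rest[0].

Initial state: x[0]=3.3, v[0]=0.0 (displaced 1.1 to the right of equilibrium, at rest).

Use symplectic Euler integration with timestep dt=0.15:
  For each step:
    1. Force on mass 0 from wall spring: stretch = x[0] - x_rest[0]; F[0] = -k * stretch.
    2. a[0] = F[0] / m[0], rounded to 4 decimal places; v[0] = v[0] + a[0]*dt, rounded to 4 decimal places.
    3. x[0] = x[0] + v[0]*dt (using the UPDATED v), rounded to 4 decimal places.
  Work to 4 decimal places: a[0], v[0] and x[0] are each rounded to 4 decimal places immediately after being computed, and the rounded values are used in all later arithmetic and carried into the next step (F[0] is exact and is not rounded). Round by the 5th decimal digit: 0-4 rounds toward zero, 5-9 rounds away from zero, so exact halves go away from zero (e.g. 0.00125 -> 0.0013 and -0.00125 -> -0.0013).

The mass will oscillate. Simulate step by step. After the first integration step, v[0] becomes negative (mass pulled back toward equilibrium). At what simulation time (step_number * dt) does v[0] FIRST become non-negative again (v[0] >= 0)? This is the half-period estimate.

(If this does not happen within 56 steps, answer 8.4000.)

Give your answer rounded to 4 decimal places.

Step 0: x=[3.3000] v=[0.0000]
Step 1: x=[3.2884] v=[-0.0776]
Step 2: x=[3.2652] v=[-0.1544]
Step 3: x=[3.2308] v=[-0.2296]
Step 4: x=[3.1854] v=[-0.3024]
Step 5: x=[3.1296] v=[-0.3720]
Step 6: x=[3.0640] v=[-0.4376]
Step 7: x=[2.9892] v=[-0.4986]
Step 8: x=[2.9061] v=[-0.5543]
Step 9: x=[2.8155] v=[-0.6041]
Step 10: x=[2.7184] v=[-0.6475]
Step 11: x=[2.6158] v=[-0.6841]
Step 12: x=[2.5088] v=[-0.7135]
Step 13: x=[2.3985] v=[-0.7353]
Step 14: x=[2.2861] v=[-0.7493]
Step 15: x=[2.1728] v=[-0.7554]
Step 16: x=[2.0598] v=[-0.7535]
Step 17: x=[1.9483] v=[-0.7436]
Step 18: x=[1.8394] v=[-0.7258]
Step 19: x=[1.7344] v=[-0.7003]
Step 20: x=[1.6343] v=[-0.6674]
Step 21: x=[1.5402] v=[-0.6275]
Step 22: x=[1.4531] v=[-0.5809]
Step 23: x=[1.3739] v=[-0.5282]
Step 24: x=[1.3034] v=[-0.4699]
Step 25: x=[1.2424] v=[-0.4066]
Step 26: x=[1.1916] v=[-0.3390]
Step 27: x=[1.1514] v=[-0.2678]
Step 28: x=[1.1223] v=[-0.1938]
Step 29: x=[1.1046] v=[-0.1177]
Step 30: x=[1.0985] v=[-0.0404]
Step 31: x=[1.1041] v=[0.0374]
First v>=0 after going negative at step 31, time=4.6500

Answer: 4.6500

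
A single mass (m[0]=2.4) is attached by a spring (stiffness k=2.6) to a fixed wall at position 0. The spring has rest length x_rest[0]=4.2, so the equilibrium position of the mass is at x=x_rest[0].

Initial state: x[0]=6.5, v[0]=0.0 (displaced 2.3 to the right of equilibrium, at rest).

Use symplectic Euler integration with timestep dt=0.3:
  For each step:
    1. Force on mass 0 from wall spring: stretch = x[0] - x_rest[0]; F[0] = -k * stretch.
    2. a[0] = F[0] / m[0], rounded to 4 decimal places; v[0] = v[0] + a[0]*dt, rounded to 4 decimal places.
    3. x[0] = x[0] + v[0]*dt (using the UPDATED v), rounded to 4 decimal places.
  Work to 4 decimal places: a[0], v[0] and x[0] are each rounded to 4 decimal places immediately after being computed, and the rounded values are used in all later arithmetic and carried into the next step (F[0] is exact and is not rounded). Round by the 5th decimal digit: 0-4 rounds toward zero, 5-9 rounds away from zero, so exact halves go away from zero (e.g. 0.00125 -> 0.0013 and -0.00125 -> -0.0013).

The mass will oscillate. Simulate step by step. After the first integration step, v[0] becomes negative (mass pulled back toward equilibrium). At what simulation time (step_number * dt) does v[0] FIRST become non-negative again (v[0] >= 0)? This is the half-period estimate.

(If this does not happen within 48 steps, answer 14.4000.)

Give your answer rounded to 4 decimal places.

Step 0: x=[6.5000] v=[0.0000]
Step 1: x=[6.2758] v=[-0.7475]
Step 2: x=[5.8492] v=[-1.4221]
Step 3: x=[5.2618] v=[-1.9581]
Step 4: x=[4.5708] v=[-2.3032]
Step 5: x=[3.8437] v=[-2.4237]
Step 6: x=[3.1513] v=[-2.3079]
Step 7: x=[2.5612] v=[-1.9671]
Step 8: x=[2.1309] v=[-1.4345]
Step 9: x=[1.9023] v=[-0.7621]
Step 10: x=[1.8977] v=[-0.0153]
Step 11: x=[2.1176] v=[0.7330]
First v>=0 after going negative at step 11, time=3.3000

Answer: 3.3000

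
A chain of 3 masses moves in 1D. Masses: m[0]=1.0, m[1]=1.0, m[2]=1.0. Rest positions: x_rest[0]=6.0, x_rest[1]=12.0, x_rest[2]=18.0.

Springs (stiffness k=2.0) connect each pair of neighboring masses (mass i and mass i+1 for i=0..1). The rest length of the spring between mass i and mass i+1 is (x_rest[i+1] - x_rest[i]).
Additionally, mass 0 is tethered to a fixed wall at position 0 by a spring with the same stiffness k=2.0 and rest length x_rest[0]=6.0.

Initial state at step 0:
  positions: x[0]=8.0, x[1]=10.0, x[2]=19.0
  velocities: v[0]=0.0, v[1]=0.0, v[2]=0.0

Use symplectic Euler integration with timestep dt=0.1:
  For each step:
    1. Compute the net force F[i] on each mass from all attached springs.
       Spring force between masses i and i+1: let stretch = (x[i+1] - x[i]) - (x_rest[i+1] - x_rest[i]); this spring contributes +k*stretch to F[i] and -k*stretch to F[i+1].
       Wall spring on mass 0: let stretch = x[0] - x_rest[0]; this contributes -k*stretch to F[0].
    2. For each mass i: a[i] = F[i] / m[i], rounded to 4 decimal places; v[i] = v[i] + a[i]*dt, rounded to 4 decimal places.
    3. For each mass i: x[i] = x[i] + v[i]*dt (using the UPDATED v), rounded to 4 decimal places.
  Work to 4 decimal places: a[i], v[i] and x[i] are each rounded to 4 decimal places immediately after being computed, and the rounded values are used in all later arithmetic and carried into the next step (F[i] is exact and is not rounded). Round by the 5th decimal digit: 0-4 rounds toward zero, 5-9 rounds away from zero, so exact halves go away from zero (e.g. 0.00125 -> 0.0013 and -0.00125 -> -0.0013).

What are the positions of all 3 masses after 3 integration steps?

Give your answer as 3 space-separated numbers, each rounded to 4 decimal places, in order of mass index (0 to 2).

Step 0: x=[8.0000 10.0000 19.0000] v=[0.0000 0.0000 0.0000]
Step 1: x=[7.8800 10.1400 18.9400] v=[-1.2000 1.4000 -0.6000]
Step 2: x=[7.6476 10.4108 18.8240] v=[-2.3240 2.7080 -1.1600]
Step 3: x=[7.3175 10.7946 18.6597] v=[-3.3009 3.8380 -1.6426]

Answer: 7.3175 10.7946 18.6597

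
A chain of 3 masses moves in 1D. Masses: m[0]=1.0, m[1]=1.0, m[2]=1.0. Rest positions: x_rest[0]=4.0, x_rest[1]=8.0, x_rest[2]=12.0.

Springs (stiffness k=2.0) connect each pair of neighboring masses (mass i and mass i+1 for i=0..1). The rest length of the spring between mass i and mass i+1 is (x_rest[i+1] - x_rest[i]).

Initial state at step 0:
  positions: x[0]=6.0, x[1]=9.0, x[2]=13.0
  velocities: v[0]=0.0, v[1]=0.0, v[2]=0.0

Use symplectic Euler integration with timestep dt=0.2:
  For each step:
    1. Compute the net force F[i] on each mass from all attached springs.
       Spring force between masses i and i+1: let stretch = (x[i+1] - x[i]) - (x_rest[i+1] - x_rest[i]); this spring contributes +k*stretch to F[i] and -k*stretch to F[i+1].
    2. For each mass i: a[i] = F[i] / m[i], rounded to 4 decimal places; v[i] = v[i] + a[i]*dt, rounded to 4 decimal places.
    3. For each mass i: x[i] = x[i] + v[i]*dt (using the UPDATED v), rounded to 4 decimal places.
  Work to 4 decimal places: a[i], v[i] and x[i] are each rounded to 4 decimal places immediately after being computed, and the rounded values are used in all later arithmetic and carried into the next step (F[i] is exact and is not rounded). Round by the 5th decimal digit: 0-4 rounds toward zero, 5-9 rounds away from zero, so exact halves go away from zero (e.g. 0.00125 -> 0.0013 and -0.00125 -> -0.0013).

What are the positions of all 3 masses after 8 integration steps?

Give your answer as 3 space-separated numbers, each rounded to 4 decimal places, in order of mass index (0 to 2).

Answer: 4.8734 9.4997 13.6266

Derivation:
Step 0: x=[6.0000 9.0000 13.0000] v=[0.0000 0.0000 0.0000]
Step 1: x=[5.9200 9.0800 13.0000] v=[-0.4000 0.4000 0.0000]
Step 2: x=[5.7728 9.2208 13.0064] v=[-0.7360 0.7040 0.0320]
Step 3: x=[5.5814 9.3886 13.0300] v=[-0.9568 0.8390 0.1178]
Step 4: x=[5.3746 9.5431 13.0822] v=[-1.0339 0.7727 0.2612]
Step 5: x=[5.1813 9.6473 13.1713] v=[-0.9665 0.5209 0.4456]
Step 6: x=[5.0253 9.6761 13.2985] v=[-0.7801 0.1441 0.6360]
Step 7: x=[4.9213 9.6226 13.4559] v=[-0.5198 -0.2673 0.7870]
Step 8: x=[4.8734 9.4997 13.6266] v=[-0.2393 -0.6145 0.8537]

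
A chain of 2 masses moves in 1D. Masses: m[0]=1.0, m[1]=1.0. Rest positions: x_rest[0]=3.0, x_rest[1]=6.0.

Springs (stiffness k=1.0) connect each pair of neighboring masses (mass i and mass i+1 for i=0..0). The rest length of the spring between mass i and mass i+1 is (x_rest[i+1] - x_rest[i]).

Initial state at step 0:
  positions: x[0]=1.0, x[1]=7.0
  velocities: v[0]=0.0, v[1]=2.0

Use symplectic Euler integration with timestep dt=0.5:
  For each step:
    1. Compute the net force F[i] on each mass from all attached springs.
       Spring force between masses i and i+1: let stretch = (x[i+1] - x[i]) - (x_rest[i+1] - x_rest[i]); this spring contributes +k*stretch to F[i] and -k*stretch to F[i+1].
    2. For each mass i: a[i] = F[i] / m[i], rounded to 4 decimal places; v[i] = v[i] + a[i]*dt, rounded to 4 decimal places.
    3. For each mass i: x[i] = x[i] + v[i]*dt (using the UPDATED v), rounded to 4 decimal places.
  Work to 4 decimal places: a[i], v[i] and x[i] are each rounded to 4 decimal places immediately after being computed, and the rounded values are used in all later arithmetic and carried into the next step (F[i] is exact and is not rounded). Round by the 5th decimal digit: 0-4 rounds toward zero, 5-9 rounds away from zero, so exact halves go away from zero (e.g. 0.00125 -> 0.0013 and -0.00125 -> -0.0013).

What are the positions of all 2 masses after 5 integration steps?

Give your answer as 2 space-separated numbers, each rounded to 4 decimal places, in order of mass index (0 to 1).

Step 0: x=[1.0000 7.0000] v=[0.0000 2.0000]
Step 1: x=[1.7500 7.2500] v=[1.5000 0.5000]
Step 2: x=[3.1250 6.8750] v=[2.7500 -0.7500]
Step 3: x=[4.6875 6.3125] v=[3.1250 -1.1250]
Step 4: x=[5.9063 6.0938] v=[2.4375 -0.4375]
Step 5: x=[6.4220 6.5782] v=[1.0313 0.9688]

Answer: 6.4220 6.5782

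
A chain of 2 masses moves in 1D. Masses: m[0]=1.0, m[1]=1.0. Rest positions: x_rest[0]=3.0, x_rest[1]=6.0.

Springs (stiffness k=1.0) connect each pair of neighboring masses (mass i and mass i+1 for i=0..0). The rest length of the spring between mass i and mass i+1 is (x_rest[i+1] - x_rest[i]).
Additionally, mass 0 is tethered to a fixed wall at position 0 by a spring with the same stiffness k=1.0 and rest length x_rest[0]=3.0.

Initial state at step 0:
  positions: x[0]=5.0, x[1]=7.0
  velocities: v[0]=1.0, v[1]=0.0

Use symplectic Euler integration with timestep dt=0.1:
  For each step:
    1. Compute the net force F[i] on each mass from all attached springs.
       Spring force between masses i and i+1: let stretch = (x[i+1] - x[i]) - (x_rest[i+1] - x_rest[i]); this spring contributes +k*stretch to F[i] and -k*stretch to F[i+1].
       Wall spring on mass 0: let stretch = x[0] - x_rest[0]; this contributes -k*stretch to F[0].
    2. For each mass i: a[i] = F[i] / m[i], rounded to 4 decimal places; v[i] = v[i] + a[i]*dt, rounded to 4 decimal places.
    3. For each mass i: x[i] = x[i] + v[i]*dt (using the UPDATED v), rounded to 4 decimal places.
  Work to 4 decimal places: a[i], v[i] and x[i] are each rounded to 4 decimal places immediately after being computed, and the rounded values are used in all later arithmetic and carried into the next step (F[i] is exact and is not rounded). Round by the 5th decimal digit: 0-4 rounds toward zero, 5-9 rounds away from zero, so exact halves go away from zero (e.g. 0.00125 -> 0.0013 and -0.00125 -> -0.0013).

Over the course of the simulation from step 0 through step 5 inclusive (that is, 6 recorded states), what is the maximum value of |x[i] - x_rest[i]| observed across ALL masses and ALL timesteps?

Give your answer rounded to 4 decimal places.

Answer: 2.1155

Derivation:
Step 0: x=[5.0000 7.0000] v=[1.0000 0.0000]
Step 1: x=[5.0700 7.0100] v=[0.7000 0.1000]
Step 2: x=[5.1087 7.0306] v=[0.3870 0.2060]
Step 3: x=[5.1155 7.0620] v=[0.0683 0.3138]
Step 4: x=[5.0906 7.1039] v=[-0.2486 0.4192]
Step 5: x=[5.0350 7.1557] v=[-0.5563 0.5179]
Max displacement = 2.1155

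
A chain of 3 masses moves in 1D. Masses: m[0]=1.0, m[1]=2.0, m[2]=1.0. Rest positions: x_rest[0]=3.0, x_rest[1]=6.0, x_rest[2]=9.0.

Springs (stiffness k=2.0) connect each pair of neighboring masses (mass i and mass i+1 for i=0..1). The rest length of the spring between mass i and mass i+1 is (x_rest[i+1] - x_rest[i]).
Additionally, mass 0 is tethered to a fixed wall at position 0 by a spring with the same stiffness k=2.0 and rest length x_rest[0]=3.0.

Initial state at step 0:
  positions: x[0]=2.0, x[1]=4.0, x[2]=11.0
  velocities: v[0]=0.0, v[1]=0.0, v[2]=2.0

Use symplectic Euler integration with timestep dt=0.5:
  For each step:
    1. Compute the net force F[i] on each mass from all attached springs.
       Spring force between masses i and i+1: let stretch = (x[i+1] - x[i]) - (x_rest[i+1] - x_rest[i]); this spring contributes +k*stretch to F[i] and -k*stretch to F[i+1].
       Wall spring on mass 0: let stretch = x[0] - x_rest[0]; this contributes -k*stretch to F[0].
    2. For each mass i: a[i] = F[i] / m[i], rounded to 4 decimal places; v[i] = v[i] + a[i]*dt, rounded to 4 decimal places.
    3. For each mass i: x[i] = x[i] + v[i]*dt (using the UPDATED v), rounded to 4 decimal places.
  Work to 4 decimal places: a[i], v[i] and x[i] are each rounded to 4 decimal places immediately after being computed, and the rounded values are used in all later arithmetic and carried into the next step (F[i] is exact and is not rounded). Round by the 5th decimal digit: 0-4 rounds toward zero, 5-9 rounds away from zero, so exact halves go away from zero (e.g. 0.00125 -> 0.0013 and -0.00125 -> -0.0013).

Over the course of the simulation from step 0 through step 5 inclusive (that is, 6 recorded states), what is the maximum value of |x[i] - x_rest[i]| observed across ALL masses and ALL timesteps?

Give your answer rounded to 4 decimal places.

Step 0: x=[2.0000 4.0000 11.0000] v=[0.0000 0.0000 2.0000]
Step 1: x=[2.0000 5.2500 10.0000] v=[0.0000 2.5000 -2.0000]
Step 2: x=[2.6250 6.8750 8.1250] v=[1.2500 3.2500 -3.7500]
Step 3: x=[4.0625 7.7500 7.1250] v=[2.8750 1.7500 -2.0000]
Step 4: x=[5.3125 7.5469 7.9375] v=[2.5000 -0.4063 1.6250]
Step 5: x=[5.0235 6.8828 10.0547] v=[-0.5781 -1.3282 4.2344]
Max displacement = 2.3125

Answer: 2.3125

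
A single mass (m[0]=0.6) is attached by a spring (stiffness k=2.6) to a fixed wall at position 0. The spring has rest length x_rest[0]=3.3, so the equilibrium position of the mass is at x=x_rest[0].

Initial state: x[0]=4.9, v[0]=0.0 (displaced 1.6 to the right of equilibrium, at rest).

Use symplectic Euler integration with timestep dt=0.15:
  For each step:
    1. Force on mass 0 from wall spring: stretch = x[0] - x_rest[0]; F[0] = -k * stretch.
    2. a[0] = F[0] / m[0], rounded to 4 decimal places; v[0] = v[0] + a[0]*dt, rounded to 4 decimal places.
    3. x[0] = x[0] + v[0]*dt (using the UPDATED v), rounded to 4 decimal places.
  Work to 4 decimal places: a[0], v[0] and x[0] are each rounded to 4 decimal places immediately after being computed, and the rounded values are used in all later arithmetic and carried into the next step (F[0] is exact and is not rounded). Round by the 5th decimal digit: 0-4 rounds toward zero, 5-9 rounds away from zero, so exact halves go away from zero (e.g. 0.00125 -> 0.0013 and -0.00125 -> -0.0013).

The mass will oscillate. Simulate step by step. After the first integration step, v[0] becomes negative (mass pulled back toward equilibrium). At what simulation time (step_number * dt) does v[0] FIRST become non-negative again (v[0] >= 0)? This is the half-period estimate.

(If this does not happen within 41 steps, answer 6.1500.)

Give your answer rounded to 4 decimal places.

Step 0: x=[4.9000] v=[0.0000]
Step 1: x=[4.7440] v=[-1.0400]
Step 2: x=[4.4472] v=[-1.9786]
Step 3: x=[4.0386] v=[-2.7243]
Step 4: x=[3.5579] v=[-3.2044]
Step 5: x=[3.0521] v=[-3.3720]
Step 6: x=[2.5705] v=[-3.2109]
Step 7: x=[2.1600] v=[-2.7367]
Step 8: x=[1.8606] v=[-1.9957]
Step 9: x=[1.7016] v=[-1.0601]
Step 10: x=[1.6984] v=[-0.0211]
Step 11: x=[1.8514] v=[1.0199]
First v>=0 after going negative at step 11, time=1.6500

Answer: 1.6500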